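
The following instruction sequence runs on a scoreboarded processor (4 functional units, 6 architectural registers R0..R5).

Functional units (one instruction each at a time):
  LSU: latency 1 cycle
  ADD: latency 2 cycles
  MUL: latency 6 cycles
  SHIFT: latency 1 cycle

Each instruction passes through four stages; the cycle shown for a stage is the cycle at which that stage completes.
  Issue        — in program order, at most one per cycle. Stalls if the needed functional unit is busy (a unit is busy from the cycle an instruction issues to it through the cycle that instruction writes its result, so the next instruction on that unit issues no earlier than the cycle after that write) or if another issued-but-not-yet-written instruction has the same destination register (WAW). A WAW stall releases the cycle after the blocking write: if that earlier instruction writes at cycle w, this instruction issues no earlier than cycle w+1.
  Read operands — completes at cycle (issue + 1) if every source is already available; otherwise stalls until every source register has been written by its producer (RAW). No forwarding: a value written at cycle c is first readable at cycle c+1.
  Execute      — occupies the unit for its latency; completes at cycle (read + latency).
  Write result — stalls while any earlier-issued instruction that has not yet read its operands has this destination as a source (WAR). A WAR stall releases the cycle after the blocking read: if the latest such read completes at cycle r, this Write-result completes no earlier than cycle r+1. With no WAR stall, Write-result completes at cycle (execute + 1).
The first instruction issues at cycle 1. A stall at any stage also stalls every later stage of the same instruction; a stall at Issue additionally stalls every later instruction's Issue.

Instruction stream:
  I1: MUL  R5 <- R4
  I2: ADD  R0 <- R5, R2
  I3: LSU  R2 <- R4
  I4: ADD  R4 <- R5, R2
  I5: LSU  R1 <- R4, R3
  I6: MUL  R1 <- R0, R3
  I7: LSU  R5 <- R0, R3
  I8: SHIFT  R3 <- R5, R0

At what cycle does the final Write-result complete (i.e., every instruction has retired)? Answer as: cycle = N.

cycle 1: I1→MUL
cycle 2: I1 RO · I2→ADD
cycle 3: I3→LSU
cycle 4: I3 RO
cycle 5: I3 EX
cycle 8: I1 EX
cycle 9: I1 WR R5
cycle 10: I2 RO
cycle 11: I3 WR R2
cycle 12: I2 EX
cycle 13: I2 WR R0
cycle 14: I4→ADD
cycle 15: I4 RO · I5→LSU
cycle 17: I4 EX
cycle 18: I4 WR R4
cycle 19: I5 RO
cycle 20: I5 EX
cycle 21: I5 WR R1
cycle 22: I6→MUL
cycle 23: I6 RO · I7→LSU
cycle 24: I7 RO · I8→SHIFT
cycle 25: I7 EX
cycle 26: I7 WR R5
cycle 27: I8 RO
cycle 28: I8 EX
cycle 29: I6 EX · I8 WR R3
cycle 30: I6 WR R1

cycle = 30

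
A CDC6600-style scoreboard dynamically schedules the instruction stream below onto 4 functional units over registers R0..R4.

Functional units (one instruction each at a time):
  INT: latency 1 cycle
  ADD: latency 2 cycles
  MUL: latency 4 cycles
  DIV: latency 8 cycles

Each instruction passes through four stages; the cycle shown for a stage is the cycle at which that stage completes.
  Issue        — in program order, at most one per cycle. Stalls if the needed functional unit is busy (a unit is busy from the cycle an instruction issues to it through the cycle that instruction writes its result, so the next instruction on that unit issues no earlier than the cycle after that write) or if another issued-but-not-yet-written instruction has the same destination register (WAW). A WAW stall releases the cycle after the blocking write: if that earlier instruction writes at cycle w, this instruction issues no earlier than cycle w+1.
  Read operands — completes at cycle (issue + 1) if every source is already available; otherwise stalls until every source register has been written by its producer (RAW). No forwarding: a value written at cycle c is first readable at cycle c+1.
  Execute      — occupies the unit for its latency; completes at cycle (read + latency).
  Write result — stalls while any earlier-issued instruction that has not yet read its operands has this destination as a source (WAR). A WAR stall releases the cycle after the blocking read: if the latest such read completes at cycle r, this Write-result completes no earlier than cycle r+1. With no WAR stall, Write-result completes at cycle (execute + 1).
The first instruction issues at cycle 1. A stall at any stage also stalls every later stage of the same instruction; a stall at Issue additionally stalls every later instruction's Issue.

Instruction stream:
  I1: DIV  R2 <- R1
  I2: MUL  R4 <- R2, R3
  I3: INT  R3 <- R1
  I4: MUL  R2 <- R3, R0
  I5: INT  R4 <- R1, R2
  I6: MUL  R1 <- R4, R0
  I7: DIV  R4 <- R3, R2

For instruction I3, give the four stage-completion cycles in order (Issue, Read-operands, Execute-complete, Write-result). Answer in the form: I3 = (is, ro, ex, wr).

I3 = (3, 4, 5, 13)

  I1 | 1 | 2 | 10 | 11
  I2 | 2 | 12 | 16 | 17   RAW R2: wait I1 write@11
  I3 | 3 | 4 | 5 | 13   WAR R3: wait I2 read@12
  I4 | 18 | 19 | 23 | 24   struct: MUL busy until I2 writes@17
  I5 | 19 | 25 | 26 | 27   RAW R2: wait I4 write@24
  I6 | 25 | 28 | 32 | 33   struct: MUL busy until I4 writes@24 · RAW R4: wait I5 write@27
  I7 | 28 | 29 | 37 | 38   WAW R4: wait I5 write@27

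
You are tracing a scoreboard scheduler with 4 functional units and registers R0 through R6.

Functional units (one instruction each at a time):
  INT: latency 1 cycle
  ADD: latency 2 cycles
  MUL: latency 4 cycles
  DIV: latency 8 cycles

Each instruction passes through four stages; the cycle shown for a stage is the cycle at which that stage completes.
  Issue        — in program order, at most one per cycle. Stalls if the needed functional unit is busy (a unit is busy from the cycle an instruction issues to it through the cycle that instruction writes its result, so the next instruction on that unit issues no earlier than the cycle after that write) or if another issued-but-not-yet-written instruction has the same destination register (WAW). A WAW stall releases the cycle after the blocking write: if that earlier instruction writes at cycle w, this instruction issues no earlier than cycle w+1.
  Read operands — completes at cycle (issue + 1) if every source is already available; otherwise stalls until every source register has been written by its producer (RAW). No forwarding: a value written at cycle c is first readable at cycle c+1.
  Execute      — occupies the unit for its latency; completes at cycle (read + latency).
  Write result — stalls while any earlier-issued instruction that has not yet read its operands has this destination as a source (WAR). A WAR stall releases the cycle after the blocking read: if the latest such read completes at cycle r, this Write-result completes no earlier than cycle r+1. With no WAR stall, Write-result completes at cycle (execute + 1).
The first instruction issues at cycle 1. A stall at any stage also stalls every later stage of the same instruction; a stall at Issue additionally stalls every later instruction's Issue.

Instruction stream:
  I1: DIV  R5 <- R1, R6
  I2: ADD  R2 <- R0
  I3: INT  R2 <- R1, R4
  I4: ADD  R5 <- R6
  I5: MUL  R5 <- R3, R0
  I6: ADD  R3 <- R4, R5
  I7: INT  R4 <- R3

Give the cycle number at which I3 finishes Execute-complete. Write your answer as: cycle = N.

t=1  I1 issues→DIV
t=2  I1 reads | I2 issues→ADD
t=3  I2 reads
t=5  I2 exec-done
t=6  I2 writes R2
t=7  I3 issues→INT
t=8  I3 reads
t=9  I3 exec-done
t=10  I1 exec-done | I3 writes R2
t=11  I1 writes R5
t=12  I4 issues→ADD
t=13  I4 reads
t=15  I4 exec-done
t=16  I4 writes R5
t=17  I5 issues→MUL
t=18  I5 reads | I6 issues→ADD
t=19  I7 issues→INT
t=22  I5 exec-done
t=23  I5 writes R5
t=24  I6 reads
t=26  I6 exec-done
t=27  I6 writes R3
t=28  I7 reads
t=29  I7 exec-done
t=30  I7 writes R4

cycle = 9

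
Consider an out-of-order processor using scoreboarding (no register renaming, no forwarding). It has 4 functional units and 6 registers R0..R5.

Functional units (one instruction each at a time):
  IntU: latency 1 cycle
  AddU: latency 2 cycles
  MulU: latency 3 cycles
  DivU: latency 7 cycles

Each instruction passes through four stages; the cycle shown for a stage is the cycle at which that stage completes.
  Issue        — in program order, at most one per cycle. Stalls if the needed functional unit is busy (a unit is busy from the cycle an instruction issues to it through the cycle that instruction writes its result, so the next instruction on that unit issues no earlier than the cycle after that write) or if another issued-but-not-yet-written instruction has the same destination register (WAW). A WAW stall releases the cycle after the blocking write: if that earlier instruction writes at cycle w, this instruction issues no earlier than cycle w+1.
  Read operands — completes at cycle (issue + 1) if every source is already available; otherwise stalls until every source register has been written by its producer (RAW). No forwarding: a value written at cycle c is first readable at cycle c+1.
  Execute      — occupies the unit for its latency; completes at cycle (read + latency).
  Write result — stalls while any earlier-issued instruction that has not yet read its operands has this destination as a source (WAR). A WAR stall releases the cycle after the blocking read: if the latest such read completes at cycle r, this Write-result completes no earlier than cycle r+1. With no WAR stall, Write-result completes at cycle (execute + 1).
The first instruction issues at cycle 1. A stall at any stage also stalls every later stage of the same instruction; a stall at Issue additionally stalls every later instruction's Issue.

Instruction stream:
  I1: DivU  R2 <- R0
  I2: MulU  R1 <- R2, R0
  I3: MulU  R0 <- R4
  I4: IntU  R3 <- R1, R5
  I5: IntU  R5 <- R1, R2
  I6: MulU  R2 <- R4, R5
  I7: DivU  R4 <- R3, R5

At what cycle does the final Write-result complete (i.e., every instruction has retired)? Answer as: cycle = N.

cycle = 33

cycle 1: I1→DivU
cycle 2: I1 RO · I2→MulU
cycle 9: I1 EX
cycle 10: I1 WR R2
cycle 11: I2 RO
cycle 14: I2 EX
cycle 15: I2 WR R1
cycle 16: I3→MulU
cycle 17: I3 RO · I4→IntU
cycle 18: I4 RO
cycle 19: I4 EX
cycle 20: I3 EX · I4 WR R3
cycle 21: I3 WR R0 · I5→IntU
cycle 22: I5 RO · I6→MulU
cycle 23: I5 EX · I7→DivU
cycle 24: I5 WR R5
cycle 25: I6 RO · I7 RO
cycle 28: I6 EX
cycle 29: I6 WR R2
cycle 32: I7 EX
cycle 33: I7 WR R4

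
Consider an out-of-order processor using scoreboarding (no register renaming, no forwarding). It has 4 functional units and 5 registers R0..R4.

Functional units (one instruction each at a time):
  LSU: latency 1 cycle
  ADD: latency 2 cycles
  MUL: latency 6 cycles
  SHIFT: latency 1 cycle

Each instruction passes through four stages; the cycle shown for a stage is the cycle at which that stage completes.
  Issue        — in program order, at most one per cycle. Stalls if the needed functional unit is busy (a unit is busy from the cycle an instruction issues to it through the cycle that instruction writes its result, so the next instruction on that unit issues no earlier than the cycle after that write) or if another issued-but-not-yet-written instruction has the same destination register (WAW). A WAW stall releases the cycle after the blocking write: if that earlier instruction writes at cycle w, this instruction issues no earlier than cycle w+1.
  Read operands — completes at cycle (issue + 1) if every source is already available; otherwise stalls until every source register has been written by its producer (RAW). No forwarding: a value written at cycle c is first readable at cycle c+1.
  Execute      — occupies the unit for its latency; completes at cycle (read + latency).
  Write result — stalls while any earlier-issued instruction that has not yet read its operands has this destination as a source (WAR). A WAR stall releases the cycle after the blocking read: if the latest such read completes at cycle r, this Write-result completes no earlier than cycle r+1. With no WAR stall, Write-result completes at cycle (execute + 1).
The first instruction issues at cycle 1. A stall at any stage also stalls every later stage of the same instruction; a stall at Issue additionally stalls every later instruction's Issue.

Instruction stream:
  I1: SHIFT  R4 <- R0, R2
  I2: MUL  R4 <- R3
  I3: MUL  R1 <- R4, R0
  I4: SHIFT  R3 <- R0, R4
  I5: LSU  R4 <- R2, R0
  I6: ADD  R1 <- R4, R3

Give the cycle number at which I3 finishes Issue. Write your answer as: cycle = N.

cycle = 14

c1: I1→SHIFT
c2: I1 RO
c3: I1 EX
c4: I1 WR R4
c5: I2→MUL
c6: I2 RO
c12: I2 EX
c13: I2 WR R4
c14: I3→MUL
c15: I3 RO, I4→SHIFT
c16: I4 RO, I5→LSU
c17: I4 EX, I5 RO
c18: I4 WR R3, I5 EX
c19: I5 WR R4
c21: I3 EX
c22: I3 WR R1
c23: I6→ADD
c24: I6 RO
c26: I6 EX
c27: I6 WR R1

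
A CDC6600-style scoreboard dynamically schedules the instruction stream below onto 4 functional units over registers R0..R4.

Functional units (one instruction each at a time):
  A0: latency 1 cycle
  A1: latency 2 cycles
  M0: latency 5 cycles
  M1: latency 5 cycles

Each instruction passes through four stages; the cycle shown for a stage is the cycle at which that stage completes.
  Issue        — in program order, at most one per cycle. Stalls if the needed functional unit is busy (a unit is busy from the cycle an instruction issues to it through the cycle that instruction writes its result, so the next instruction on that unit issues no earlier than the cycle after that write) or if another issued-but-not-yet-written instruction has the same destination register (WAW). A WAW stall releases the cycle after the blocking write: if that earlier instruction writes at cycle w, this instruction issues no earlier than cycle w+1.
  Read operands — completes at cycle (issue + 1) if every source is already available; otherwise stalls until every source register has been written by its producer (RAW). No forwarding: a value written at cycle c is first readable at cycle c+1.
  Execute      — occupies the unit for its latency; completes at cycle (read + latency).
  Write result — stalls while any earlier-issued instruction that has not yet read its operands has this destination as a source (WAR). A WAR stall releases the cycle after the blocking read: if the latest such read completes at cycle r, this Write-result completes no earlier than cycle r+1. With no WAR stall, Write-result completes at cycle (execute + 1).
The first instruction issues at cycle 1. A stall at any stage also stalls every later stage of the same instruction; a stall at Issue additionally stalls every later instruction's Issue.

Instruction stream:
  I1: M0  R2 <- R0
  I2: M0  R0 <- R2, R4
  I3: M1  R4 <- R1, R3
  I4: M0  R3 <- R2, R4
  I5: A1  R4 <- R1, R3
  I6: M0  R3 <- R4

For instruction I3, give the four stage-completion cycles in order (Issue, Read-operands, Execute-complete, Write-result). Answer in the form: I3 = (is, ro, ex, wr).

c1: issue I1 (M0)
c2: I1 read-ops
c7: I1 finished on M0
c8: I1→R2
c9: issue I2 (M0)
c10: I2 read-ops; issue I3 (M1)
c11: I3 read-ops
c15: I2 finished on M0
c16: I2→R0; I3 finished on M1
c17: I3→R4; issue I4 (M0)
c18: I4 read-ops; issue I5 (A1)
c23: I4 finished on M0
c24: I4→R3
c25: I5 read-ops; issue I6 (M0)
c27: I5 finished on A1
c28: I5→R4
c29: I6 read-ops
c34: I6 finished on M0
c35: I6→R3

I3 = (10, 11, 16, 17)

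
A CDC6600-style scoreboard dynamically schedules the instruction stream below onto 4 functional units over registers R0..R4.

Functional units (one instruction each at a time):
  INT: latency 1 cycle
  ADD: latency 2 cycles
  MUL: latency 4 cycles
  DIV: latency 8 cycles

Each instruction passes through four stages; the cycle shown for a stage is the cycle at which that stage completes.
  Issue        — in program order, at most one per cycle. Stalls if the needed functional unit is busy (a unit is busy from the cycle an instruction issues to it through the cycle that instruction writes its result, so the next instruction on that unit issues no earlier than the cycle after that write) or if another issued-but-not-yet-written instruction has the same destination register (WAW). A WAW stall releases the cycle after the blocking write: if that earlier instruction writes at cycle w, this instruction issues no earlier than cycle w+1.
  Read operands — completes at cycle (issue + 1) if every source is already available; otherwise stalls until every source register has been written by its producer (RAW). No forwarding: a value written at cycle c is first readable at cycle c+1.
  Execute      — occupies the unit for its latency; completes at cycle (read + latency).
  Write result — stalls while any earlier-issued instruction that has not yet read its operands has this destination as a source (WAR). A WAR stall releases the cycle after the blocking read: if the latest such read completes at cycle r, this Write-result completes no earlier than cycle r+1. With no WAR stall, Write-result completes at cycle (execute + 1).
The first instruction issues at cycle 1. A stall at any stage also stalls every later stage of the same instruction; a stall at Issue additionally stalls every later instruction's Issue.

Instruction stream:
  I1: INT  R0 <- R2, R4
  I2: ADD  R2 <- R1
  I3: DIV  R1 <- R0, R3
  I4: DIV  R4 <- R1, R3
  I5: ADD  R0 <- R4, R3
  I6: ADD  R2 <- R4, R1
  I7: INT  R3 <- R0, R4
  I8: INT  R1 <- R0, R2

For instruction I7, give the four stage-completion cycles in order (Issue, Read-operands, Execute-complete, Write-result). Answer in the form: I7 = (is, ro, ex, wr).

I7 = (31, 32, 33, 34)

[I1] 1/2/3/4
[I2] 2/3/5/6
[I3] 3/5/13/14  (RAW R0: wait I1 write@4)
[I4] 15/16/24/25  (struct: DIV busy until I3 writes@14)
[I5] 16/26/28/29  (RAW R4: wait I4 write@25)
[I6] 30/31/33/34  (struct: ADD busy until I5 writes@29)
[I7] 31/32/33/34
[I8] 35/36/37/38  (struct: INT busy until I7 writes@34)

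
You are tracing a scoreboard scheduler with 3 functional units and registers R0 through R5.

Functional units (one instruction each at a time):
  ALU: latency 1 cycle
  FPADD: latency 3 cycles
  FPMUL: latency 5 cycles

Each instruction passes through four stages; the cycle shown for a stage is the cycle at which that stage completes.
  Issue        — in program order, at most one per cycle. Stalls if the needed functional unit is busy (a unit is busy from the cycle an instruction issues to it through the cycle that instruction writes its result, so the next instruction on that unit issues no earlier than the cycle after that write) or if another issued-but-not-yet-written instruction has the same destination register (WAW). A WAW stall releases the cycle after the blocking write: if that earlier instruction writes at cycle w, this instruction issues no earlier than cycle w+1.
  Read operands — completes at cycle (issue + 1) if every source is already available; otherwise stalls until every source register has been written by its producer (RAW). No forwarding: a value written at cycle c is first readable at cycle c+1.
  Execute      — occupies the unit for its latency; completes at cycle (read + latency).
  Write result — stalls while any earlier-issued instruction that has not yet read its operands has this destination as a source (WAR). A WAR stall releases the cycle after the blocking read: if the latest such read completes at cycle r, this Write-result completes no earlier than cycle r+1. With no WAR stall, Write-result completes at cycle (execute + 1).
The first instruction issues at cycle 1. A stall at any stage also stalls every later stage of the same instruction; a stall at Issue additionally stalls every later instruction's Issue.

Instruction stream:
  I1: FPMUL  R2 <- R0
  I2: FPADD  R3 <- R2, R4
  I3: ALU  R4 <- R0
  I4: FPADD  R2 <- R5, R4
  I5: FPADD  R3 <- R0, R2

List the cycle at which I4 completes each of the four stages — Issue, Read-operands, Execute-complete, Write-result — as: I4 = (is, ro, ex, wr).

I4 = (14, 15, 18, 19)

[1] issue I1 (FPMUL)
[2] I1 read-ops; issue I2 (FPADD)
[3] issue I3 (ALU)
[4] I3 read-ops
[5] I3 finished on ALU
[7] I1 finished on FPMUL
[8] I1→R2
[9] I2 read-ops
[10] I3→R4
[12] I2 finished on FPADD
[13] I2→R3
[14] issue I4 (FPADD)
[15] I4 read-ops
[18] I4 finished on FPADD
[19] I4→R2
[20] issue I5 (FPADD)
[21] I5 read-ops
[24] I5 finished on FPADD
[25] I5→R3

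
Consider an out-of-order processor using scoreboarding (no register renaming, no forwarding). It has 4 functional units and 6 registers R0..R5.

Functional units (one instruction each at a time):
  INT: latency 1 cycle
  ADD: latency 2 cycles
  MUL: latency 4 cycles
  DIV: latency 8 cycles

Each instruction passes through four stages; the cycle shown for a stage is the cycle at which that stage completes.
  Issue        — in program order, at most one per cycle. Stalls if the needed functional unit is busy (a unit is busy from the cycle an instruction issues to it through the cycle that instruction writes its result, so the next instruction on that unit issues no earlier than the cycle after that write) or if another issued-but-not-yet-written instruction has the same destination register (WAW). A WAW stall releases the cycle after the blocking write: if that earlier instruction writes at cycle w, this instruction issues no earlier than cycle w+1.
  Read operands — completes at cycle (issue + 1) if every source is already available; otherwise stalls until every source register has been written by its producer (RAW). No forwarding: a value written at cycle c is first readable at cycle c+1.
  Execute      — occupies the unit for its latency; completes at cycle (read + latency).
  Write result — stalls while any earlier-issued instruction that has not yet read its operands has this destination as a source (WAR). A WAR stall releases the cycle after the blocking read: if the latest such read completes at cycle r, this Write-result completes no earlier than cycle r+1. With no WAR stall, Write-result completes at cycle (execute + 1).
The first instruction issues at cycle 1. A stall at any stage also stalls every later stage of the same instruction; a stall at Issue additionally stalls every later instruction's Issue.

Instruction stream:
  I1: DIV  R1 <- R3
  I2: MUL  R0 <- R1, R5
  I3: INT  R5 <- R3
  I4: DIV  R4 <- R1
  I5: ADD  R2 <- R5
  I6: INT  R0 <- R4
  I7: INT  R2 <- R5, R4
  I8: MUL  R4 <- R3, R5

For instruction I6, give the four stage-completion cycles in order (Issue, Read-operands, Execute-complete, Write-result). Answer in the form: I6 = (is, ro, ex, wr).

I1: IS=1 RO=2 EX=10 WR=11
I2: IS=2 RO=12 EX=16 WR=17  [RAW R1: wait I1 write@11]
I3: IS=3 RO=4 EX=5 WR=13  [WAR R5: wait I2 read@12]
I4: IS=12 RO=13 EX=21 WR=22  [struct: DIV busy until I1 writes@11]
I5: IS=13 RO=14 EX=16 WR=17
I6: IS=18 RO=23 EX=24 WR=25  [WAW R0: wait I2 write@17; RAW R4: wait I4 write@22]
I7: IS=26 RO=27 EX=28 WR=29  [struct: INT busy until I6 writes@25]
I8: IS=27 RO=28 EX=32 WR=33

I6 = (18, 23, 24, 25)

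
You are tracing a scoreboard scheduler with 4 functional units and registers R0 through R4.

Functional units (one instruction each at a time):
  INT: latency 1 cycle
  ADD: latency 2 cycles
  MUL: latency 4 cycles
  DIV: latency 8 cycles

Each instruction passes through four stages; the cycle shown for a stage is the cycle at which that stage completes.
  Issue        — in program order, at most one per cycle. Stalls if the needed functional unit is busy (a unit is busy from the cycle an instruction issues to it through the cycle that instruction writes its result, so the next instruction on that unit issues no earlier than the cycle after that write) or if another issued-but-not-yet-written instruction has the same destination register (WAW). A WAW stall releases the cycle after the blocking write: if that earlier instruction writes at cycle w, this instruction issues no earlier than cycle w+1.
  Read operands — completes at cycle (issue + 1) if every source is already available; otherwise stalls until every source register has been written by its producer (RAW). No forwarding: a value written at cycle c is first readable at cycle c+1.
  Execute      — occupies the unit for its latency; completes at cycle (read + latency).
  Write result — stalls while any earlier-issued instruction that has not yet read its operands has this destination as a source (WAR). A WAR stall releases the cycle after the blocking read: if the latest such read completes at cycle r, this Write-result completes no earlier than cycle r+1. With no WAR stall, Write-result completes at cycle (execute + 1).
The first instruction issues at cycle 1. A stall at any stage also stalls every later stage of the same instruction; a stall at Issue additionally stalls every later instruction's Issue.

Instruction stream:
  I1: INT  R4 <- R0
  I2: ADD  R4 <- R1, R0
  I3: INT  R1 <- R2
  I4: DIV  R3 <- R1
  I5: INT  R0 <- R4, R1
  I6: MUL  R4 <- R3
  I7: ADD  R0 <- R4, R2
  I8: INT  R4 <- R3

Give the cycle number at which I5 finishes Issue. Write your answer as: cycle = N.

cycle = 10

c1: I1 dispatched to INT
c2: I1 operands ready
c3: I1 complete
c4: R4←I1
c5: I2 dispatched to ADD
c6: I2 operands ready | I3 dispatched to INT
c7: I3 operands ready | I4 dispatched to DIV
c8: I2 complete | I3 complete
c9: R4←I2 | R1←I3
c10: I4 operands ready | I5 dispatched to INT
c11: I5 operands ready | I6 dispatched to MUL
c12: I5 complete
c13: R0←I5
c14: I7 dispatched to ADD
c18: I4 complete
c19: R3←I4
c20: I6 operands ready
c24: I6 complete
c25: R4←I6
c26: I7 operands ready | I8 dispatched to INT
c27: I8 operands ready
c28: I7 complete | I8 complete
c29: R0←I7 | R4←I8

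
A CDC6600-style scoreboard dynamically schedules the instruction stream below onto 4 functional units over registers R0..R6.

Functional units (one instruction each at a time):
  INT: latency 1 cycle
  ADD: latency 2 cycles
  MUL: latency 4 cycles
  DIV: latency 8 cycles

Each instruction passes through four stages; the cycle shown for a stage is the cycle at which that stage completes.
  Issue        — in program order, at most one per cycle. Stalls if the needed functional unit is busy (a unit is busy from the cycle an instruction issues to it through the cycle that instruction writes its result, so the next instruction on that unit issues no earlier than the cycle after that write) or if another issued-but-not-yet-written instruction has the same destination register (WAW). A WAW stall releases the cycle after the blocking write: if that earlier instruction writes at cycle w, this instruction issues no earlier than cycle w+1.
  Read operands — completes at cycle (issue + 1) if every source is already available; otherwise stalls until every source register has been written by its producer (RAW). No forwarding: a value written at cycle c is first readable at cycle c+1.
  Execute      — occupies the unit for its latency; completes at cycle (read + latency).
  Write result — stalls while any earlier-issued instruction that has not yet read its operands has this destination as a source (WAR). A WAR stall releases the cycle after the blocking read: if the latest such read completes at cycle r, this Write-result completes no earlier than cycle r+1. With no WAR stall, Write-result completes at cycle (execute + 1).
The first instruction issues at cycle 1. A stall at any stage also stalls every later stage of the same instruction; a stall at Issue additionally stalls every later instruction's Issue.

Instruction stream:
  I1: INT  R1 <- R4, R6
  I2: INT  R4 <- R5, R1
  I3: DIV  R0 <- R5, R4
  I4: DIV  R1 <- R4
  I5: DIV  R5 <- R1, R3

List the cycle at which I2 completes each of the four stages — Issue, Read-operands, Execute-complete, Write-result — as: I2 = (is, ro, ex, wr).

t=1  I1 issues→INT
t=2  I1 reads
t=3  I1 exec-done
t=4  I1 writes R1
t=5  I2 issues→INT
t=6  I2 reads; I3 issues→DIV
t=7  I2 exec-done
t=8  I2 writes R4
t=9  I3 reads
t=17  I3 exec-done
t=18  I3 writes R0
t=19  I4 issues→DIV
t=20  I4 reads
t=28  I4 exec-done
t=29  I4 writes R1
t=30  I5 issues→DIV
t=31  I5 reads
t=39  I5 exec-done
t=40  I5 writes R5

I2 = (5, 6, 7, 8)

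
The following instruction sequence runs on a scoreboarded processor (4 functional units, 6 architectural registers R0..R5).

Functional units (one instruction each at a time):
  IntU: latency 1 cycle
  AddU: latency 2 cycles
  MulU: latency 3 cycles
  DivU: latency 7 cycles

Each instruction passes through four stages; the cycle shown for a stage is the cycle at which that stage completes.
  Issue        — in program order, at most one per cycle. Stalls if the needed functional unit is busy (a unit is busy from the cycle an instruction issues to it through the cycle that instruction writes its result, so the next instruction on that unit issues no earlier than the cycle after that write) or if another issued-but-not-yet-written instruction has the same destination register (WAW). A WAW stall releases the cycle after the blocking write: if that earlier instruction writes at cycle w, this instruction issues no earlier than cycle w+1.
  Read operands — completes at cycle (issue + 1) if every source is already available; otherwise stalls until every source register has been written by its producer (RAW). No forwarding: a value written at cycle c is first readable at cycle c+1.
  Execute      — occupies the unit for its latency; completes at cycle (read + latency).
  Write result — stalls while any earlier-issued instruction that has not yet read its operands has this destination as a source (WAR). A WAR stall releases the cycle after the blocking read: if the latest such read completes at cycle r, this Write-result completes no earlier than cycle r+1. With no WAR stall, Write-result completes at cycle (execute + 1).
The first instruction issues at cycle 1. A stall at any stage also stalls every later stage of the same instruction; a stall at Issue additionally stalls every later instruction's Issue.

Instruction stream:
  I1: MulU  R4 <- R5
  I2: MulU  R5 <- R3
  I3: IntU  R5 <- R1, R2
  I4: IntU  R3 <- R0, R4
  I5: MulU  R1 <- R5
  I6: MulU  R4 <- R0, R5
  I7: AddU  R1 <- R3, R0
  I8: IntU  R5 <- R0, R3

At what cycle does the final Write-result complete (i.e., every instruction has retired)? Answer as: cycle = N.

1) issue 1, read 2, done 5, write 6
2) issue 7, read 8, done 11, write 12  <struct: MulU busy until I1 writes@6>
3) issue 13, read 14, done 15, write 16  <WAW R5: wait I2 write@12>
4) issue 17, read 18, done 19, write 20  <struct: IntU busy until I3 writes@16>
5) issue 18, read 19, done 22, write 23
6) issue 24, read 25, done 28, write 29  <struct: MulU busy until I5 writes@23>
7) issue 25, read 26, done 28, write 29
8) issue 26, read 27, done 28, write 29

cycle = 29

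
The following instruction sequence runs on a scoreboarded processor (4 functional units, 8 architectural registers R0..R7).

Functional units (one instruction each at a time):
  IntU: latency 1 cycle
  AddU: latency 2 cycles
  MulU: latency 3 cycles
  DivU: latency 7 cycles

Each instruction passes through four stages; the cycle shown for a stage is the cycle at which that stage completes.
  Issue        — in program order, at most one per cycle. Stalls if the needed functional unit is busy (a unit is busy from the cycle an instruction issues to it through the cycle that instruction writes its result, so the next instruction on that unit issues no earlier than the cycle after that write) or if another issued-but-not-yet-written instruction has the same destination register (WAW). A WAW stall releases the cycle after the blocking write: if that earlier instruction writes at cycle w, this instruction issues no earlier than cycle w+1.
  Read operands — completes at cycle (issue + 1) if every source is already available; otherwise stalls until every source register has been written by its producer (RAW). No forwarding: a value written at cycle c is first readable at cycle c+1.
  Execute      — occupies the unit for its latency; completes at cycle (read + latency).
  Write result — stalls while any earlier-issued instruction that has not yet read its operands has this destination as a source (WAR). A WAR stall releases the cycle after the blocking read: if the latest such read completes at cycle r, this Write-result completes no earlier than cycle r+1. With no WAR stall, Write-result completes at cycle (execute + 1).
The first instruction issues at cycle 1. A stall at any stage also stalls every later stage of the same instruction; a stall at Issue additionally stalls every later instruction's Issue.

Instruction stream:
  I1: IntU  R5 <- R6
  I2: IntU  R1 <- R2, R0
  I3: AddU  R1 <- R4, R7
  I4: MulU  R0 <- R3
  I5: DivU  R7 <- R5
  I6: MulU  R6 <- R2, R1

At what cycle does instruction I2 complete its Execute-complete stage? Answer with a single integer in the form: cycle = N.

I1 -> (1, 2, 3, 4)
I2 -> (5, 6, 7, 8)  // struct: IntU busy until I1 writes@4
I3 -> (9, 10, 12, 13)  // WAW R1: wait I2 write@8
I4 -> (10, 11, 14, 15)
I5 -> (11, 12, 19, 20)
I6 -> (16, 17, 20, 21)  // struct: MulU busy until I4 writes@15

cycle = 7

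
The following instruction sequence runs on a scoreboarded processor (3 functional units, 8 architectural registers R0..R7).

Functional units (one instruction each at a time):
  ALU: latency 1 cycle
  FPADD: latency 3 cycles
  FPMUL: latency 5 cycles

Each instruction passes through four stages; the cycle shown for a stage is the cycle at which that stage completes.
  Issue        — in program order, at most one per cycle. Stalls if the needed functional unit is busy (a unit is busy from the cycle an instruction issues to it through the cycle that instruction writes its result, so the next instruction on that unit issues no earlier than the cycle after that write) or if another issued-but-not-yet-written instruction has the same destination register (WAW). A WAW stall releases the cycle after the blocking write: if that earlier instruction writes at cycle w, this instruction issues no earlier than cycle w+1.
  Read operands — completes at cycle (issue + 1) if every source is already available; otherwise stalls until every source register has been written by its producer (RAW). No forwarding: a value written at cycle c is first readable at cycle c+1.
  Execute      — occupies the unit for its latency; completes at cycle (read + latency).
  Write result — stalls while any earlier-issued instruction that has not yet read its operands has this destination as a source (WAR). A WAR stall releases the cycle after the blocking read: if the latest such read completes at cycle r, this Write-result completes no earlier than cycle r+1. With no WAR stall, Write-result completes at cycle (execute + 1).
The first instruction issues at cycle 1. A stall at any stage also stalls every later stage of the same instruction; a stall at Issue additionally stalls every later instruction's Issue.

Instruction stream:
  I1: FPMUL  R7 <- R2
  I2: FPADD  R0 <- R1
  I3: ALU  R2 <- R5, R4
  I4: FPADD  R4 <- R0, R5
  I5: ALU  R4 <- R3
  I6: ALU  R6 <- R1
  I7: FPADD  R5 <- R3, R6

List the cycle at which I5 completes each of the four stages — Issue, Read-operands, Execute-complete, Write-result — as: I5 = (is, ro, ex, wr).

I5 = (14, 15, 16, 17)

t=1  I1 dispatched to FPMUL
t=2  I1 operands ready | I2 dispatched to FPADD
t=3  I2 operands ready | I3 dispatched to ALU
t=4  I3 operands ready
t=5  I3 complete
t=6  I2 complete | R2←I3
t=7  I1 complete | R0←I2
t=8  R7←I1 | I4 dispatched to FPADD
t=9  I4 operands ready
t=12  I4 complete
t=13  R4←I4
t=14  I5 dispatched to ALU
t=15  I5 operands ready
t=16  I5 complete
t=17  R4←I5
t=18  I6 dispatched to ALU
t=19  I6 operands ready | I7 dispatched to FPADD
t=20  I6 complete
t=21  R6←I6
t=22  I7 operands ready
t=25  I7 complete
t=26  R5←I7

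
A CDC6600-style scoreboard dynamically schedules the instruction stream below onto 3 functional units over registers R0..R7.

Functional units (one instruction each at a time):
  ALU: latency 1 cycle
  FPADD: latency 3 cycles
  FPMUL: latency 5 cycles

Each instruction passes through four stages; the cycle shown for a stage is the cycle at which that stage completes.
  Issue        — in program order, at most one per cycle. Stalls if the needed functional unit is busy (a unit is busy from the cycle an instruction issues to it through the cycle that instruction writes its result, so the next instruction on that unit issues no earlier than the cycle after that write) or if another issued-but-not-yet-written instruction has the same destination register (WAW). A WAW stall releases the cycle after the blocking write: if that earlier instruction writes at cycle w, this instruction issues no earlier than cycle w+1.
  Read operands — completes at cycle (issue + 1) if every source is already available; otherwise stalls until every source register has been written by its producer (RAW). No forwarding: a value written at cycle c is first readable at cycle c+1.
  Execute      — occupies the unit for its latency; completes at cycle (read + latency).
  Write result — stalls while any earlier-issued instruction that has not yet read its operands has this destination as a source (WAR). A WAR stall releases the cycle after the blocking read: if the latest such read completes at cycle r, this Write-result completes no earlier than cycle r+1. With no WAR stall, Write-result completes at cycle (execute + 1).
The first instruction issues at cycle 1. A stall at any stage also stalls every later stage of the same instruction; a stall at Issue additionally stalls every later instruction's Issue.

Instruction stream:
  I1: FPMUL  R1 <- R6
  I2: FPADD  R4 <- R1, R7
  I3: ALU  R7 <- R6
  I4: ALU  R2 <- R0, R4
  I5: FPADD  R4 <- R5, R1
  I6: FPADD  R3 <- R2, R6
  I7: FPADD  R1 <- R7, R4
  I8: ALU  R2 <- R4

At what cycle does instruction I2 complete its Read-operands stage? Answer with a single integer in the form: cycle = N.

cycle = 9

1) issue 1, read 2, done 7, write 8
2) issue 2, read 9, done 12, write 13  <RAW R1: wait I1 write@8>
3) issue 3, read 4, done 5, write 10  <WAR R7: wait I2 read@9>
4) issue 11, read 14, done 15, write 16  <struct: ALU busy until I3 writes@10 / RAW R4: wait I2 write@13>
5) issue 14, read 15, done 18, write 19  <struct: FPADD busy until I2 writes@13>
6) issue 20, read 21, done 24, write 25  <struct: FPADD busy until I5 writes@19>
7) issue 26, read 27, done 30, write 31  <struct: FPADD busy until I6 writes@25>
8) issue 27, read 28, done 29, write 30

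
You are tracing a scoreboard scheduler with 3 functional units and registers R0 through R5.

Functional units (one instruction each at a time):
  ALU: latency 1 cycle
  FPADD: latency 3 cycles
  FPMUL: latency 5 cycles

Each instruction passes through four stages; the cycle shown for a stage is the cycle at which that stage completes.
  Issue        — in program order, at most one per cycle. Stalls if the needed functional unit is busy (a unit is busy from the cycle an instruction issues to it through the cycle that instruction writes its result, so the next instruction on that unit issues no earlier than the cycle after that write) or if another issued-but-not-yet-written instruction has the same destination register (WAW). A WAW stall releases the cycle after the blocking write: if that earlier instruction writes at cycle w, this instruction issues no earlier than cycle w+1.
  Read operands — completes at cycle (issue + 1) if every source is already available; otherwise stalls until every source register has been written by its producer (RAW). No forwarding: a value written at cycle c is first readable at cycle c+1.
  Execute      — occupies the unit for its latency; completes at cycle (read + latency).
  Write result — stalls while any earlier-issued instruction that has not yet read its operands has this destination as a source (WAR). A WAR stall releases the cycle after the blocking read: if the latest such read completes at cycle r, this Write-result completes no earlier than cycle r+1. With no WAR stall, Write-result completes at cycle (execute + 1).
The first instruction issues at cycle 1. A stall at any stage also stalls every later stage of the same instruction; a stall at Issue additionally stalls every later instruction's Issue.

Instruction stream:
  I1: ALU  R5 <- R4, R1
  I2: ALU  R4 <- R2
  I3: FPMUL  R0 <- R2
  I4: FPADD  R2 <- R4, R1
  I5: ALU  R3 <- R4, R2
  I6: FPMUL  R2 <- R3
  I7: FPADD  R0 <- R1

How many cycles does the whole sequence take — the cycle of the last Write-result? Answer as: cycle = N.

[I1] 1/2/3/4
[I2] 5/6/7/8  (struct: ALU busy until I1 writes@4)
[I3] 6/7/12/13
[I4] 7/9/12/13  (RAW R4: wait I2 write@8)
[I5] 9/14/15/16  (struct: ALU busy until I2 writes@8; RAW R2: wait I4 write@13)
[I6] 14/17/22/23  (WAW R2: wait I4 write@13; RAW R3: wait I5 write@16)
[I7] 15/16/19/20

cycle = 23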